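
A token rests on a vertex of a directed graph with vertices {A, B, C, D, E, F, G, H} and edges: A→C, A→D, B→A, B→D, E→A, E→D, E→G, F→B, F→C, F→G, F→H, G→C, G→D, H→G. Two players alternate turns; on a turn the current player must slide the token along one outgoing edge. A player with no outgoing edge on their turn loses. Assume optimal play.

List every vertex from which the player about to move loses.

Work bottom-up. With no move the player to move loses. Otherwise the position is W if at least one move leads to an L position for the opponent, and L if every move leads to a W.
Every edge goes from a vertex to one that appears earlier in the order D, C, A, B, G, H, E, F, so processing vertices in that order labels each vertex after all of its successors.
D: no outgoing edge → L
C: no outgoing edge → L
A: reaches L-position C → W
B: reaches L-position D → W
G: reaches L-position C → W
H: only reaches G(W), which is W → L
E: reaches L-position D → W
F: reaches L-position H → W
The losing starting vertices are exactly the entries labelled L in this table (3 of them).

C, D, H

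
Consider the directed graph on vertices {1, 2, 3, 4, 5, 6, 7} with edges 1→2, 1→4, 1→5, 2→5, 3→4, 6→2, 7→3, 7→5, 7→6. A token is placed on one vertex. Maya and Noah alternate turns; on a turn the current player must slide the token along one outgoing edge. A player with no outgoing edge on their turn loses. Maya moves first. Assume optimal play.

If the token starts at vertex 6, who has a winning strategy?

Noah wins.

Compute win/loss labels from the base case upward. A position with no move is L. Any other position is W if it can reach an L in one move, else L.
Every edge goes from a vertex to one that appears earlier in the order 5, 4, 2, 6, 3, 1, 7, so processing vertices in that order labels each vertex after all of its successors.
5: no outgoing edge → L
4: no outgoing edge → L
2: reaches L-position 5 → W
6: only reaches 2(W), which is W → L
3: reaches L-position 4 → W
1: reaches L-position 4 → W
7: reaches L-position 6 → W
The starting position 6 is L: whatever Maya does, the opponent receives a W position.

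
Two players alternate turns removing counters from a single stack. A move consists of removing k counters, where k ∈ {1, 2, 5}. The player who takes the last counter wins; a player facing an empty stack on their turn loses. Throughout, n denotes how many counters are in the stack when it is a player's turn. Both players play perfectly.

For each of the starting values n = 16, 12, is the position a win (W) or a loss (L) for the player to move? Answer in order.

16: W, 12: L

Positions with no move are L. A position that does have a move is losing for the player to move precisely when every available move leads to a winning position for the opponent. Fill in the labels:
n=0: no move → L
n=1: W (go to 0, an L position)
n=2: W (go to 0, an L position)
n=3: L (options 2(W), 1(W) are all W)
n=4: W (go to 3, an L position)
n=5: W (go to 3, an L position)
n=6: L (options 5(W), 4(W), 1(W) are all W)
n=7: W (go to 6, an L position)
n=8: W (go to 6, an L position)
n=9: L (options 8(W), 7(W), 4(W) are all W)
n=10: W (go to 9, an L position)
n=11: W (go to 9, an L position)
n=12: L (options 11(W), 10(W), 7(W) are all W)
n=13: W (go to 12, an L position)
n=14: W (go to 12, an L position)
n=15: L (options 14(W), 13(W), 10(W) are all W)
n=16: W (go to 15, an L position)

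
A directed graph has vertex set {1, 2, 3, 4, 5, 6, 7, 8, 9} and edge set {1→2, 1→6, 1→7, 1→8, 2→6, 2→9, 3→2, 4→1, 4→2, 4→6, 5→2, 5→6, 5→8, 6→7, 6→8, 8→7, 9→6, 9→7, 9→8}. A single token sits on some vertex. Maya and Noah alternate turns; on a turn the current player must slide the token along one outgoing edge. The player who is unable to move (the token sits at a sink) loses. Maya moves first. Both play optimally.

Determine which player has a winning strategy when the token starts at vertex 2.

Noah wins.

Positions with no move are L. A position that does have a move is losing for the player to move precisely when every available move leads to a winning position for the opponent. Fill in the labels:
Every edge goes from a vertex to one that appears earlier in the order 7, 8, 6, 9, 2, 1, 5, 3, 4, so processing vertices in that order labels each vertex after all of its successors.
7: no outgoing edge → L
8: reaches L-position 7 → W
6: reaches L-position 7 → W
9: reaches L-position 7 → W
2: only reaches 9(W), 6(W), all W → L
1: reaches L-position 2 → W
5: reaches L-position 2 → W
3: reaches L-position 2 → W
4: reaches L-position 2 → W
The starting position 2 is L: whatever Maya does, the opponent receives a W position.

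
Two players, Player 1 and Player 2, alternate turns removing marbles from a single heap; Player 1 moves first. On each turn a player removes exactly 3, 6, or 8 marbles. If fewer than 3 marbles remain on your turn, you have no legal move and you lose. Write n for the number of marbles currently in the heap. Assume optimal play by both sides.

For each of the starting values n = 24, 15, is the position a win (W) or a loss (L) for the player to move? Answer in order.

Build the W/L table. Terminal = L. A non-terminal position is W if it has a move to some L; otherwise it is L.
n=0: no move → L
n=1: no move → L
n=2: no move → L
n=3: W (go to 0, an L position)
n=4: W (go to 1, an L position)
n=5: W (go to 2, an L position)
n=6: W (go to 0, an L position)
n=7: W (go to 1, an L position)
n=8: W (go to 2, an L position)
n=9: W (go to 1, an L position)
n=10: W (go to 2, an L position)
n=11: L (options 8(W), 5(W), 3(W) are all W)
n=12: L (options 9(W), 6(W), 4(W) are all W)
n=13: L (options 10(W), 7(W), 5(W) are all W)
n=14: W (go to 11, an L position)
n=15: W (go to 12, an L position)
n=16: W (go to 13, an L position)
n=17: W (go to 11, an L position)
n=18: W (go to 12, an L position)
n=19: W (go to 13, an L position)
n=20: W (go to 12, an L position)
n=21: W (go to 13, an L position)
n=22: L (options 19(W), 16(W), 14(W) are all W)
n=23: L (options 20(W), 17(W), 15(W) are all W)
n=24: L (options 21(W), 18(W), 16(W) are all W)

24: L, 15: W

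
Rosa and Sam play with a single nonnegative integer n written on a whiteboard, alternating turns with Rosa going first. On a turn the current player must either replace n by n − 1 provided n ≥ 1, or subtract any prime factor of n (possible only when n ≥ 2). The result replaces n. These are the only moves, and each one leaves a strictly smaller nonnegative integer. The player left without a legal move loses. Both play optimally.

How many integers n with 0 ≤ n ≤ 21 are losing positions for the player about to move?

Label each position W (a win for the player to move) or L (a loss). A position with no legal move is L; any other position is W exactly when some move reaches an L, and L when every move reaches a W.
n=0: no move → L
n=1: W (go to 0, an L position)
n=2: W (go to 0, an L position)
n=3: W (go to 0, an L position)
n=4: L (options 2(W), 3(W) are all W)
n=5: W (go to 0, an L position)
n=6: W (go to 4, an L position)
n=7: W (go to 0, an L position)
n=8: L (options 6(W), 7(W) are all W)
n=9: W (go to 8, an L position)
n=10: W (go to 8, an L position)
n=11: W (go to 0, an L position)
n=12: L (options 9(W), 10(W), 11(W) are all W)
n=13: W (go to 0, an L position)
n=14: W (go to 12, an L position)
n=15: W (go to 12, an L position)
n=16: L (options 14(W), 15(W) are all W)
n=17: W (go to 0, an L position)
n=18: W (go to 16, an L position)
n=19: W (go to 0, an L position)
n=20: L (options 15(W), 18(W), 19(W) are all W)
n=21: W (go to 20, an L position)
L entries with 0 ≤ n ≤ 21: n = 0, 4, 8, 12, 16, 20; that makes 6.

6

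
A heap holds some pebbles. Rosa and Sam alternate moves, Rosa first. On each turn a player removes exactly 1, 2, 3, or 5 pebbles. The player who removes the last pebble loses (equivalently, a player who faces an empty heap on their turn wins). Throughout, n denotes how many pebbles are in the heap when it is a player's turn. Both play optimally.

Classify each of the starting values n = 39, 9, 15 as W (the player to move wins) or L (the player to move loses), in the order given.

Use the standard recursion: the mover wins at a terminal position; elsewhere, the mover wins exactly when some move hands the opponent an L position.
n=0: no move; the opponent has just taken the last pebble and therefore loses → W
n=1: the only move is to 0(W), a W ⇒ L
n=2: can move to 1, which is L ⇒ W
n=3: can move to 1, which is L ⇒ W
n=4: can move to 1, which is L ⇒ W
n=5: moves to 4(W), 3(W), 2(W), 0(W); every one is W ⇒ L
n=6: can move to 5, which is L ⇒ W
n=7: can move to 5, which is L ⇒ W
n=8: can move to 5, which is L ⇒ W
n=9: moves to 8(W), 7(W), 6(W), 4(W); every one is W ⇒ L
n=10: can move to 9, which is L ⇒ W
n=11: can move to 9, which is L ⇒ W
n=12: can move to 9, which is L ⇒ W
n=13: moves to 12(W), 11(W), 10(W), 8(W); every one is W ⇒ L
n=14: can move to 13, which is L ⇒ W
n=15: can move to 13, which is L ⇒ W
n=16: can move to 13, which is L ⇒ W
n=17: moves to 16(W), 15(W), 14(W), 12(W); every one is W ⇒ L
n=18: can move to 17, which is L ⇒ W
n=19: can move to 17, which is L ⇒ W
n=20: can move to 17, which is L ⇒ W
n=21: moves to 20(W), 19(W), 18(W), 16(W); every one is W ⇒ L
n=22: can move to 21, which is L ⇒ W
n=23: can move to 21, which is L ⇒ W
n=24: can move to 21, which is L ⇒ W
n=25: moves to 24(W), 23(W), 22(W), 20(W); every one is W ⇒ L
n=26: can move to 25, which is L ⇒ W
n=27: can move to 25, which is L ⇒ W
n=28: can move to 25, which is L ⇒ W
n=29: moves to 28(W), 27(W), 26(W), 24(W); every one is W ⇒ L
n=30: can move to 29, which is L ⇒ W
n=31: can move to 29, which is L ⇒ W
n=32: can move to 29, which is L ⇒ W
n=33: moves to 32(W), 31(W), 30(W), 28(W); every one is W ⇒ L
n=34: can move to 33, which is L ⇒ W
n=35: can move to 33, which is L ⇒ W
n=36: can move to 33, which is L ⇒ W
n=37: moves to 36(W), 35(W), 34(W), 32(W); every one is W ⇒ L
n=38: can move to 37, which is L ⇒ W
n=39: can move to 37, which is L ⇒ W

39: W, 9: L, 15: W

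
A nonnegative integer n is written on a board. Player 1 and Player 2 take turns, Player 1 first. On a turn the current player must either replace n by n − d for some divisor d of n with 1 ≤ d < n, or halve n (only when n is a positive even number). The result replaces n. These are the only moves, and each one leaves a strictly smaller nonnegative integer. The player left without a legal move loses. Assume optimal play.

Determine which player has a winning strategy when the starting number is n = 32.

Player 1 wins.

Work bottom-up. With no move the player to move loses. Otherwise the position is W if at least one move leads to an L position for the opponent, and L if every move leads to a W.
n=0: no move → L
n=1: no move → L
n=2: can move to 1, which is L ⇒ W
n=3: the only move is to 2(W), a W ⇒ L
n=4: can move to 3, which is L ⇒ W
n=5: the only move is to 4(W), a W ⇒ L
n=6: can move to 3, which is L ⇒ W
n=7: the only move is to 6(W), a W ⇒ L
n=8: can move to 7, which is L ⇒ W
n=9: moves to 6(W), 8(W); every one is W ⇒ L
n=10: can move to 5, which is L ⇒ W
n=11: the only move is to 10(W), a W ⇒ L
n=12: can move to 9, which is L ⇒ W
n=13: the only move is to 12(W), a W ⇒ L
n=14: can move to 7, which is L ⇒ W
n=15: moves to 10(W), 12(W), 14(W); every one is W ⇒ L
n=16: can move to 15, which is L ⇒ W
n=17: the only move is to 16(W), a W ⇒ L
n=18: can move to 9, which is L ⇒ W
n=19: the only move is to 18(W), a W ⇒ L
n=20: can move to 15, which is L ⇒ W
n=21: moves to 14(W), 18(W), 20(W); every one is W ⇒ L
n=22: can move to 11, which is L ⇒ W
n=23: the only move is to 22(W), a W ⇒ L
n=24: can move to 21, which is L ⇒ W
n=25: moves to 20(W), 24(W); every one is W ⇒ L
n=26: can move to 13, which is L ⇒ W
n=27: moves to 18(W), 24(W), 26(W); every one is W ⇒ L
n=28: can move to 21, which is L ⇒ W
n=29: the only move is to 28(W), a W ⇒ L
n=30: can move to 15, which is L ⇒ W
n=31: the only move is to 30(W), a W ⇒ L
n=32: can move to 31, which is L ⇒ W
From 32 Player 1 can move to 31, reaching an L position.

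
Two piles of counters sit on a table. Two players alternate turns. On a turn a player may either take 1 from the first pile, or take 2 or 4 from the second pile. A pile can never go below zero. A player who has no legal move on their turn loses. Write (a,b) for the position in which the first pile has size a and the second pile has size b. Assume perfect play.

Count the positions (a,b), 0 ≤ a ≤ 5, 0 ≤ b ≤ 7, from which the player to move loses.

Work bottom-up. With no move the player to move loses. Otherwise the position is W if at least one move leads to an L position for the opponent, and L if every move leads to a W.
Every move lowers a or b (never raises either), so fill the grid row by row in increasing a, and left to right within a row: each cell's successors are then already labelled.
      b=0  b=1  b=2  b=3  b=4  b=5  b=6  b=7
a=0:    L    L    W    W    W    W    L    L
a=1:    W    W    L    L    W    W    W    W
a=2:    L    L    W    W    W    W    L    L
a=3:    W    W    L    L    W    W    W    W
a=4:    L    L    W    W    W    W    L    L
a=5:    W    W    L    L    W    W    W    W
Cells with no legal move (terminal, hence L): (0,0), (0,1).
The remaining L cells, each justified by listing all of its moves:
(0,6): L (options (0,4)(W), (0,2)(W) are all W)
(0,7): L (options (0,5)(W), (0,3)(W) are all W)
(1,2): L (options (0,2)(W), (1,0)(W) are all W)
(1,3): L (options (0,3)(W), (1,1)(W) are all W)
(2,0): L (sole option (1,0)(W) is W)
(2,1): L (sole option (1,1)(W) is W)
(2,6): L (options (1,6)(W), (2,4)(W), (2,2)(W) are all W)
(2,7): L (options (1,7)(W), (2,5)(W), (2,3)(W) are all W)
(3,2): L (options (2,2)(W), (3,0)(W) are all W)
(3,3): L (options (2,3)(W), (3,1)(W) are all W)
(4,0): L (sole option (3,0)(W) is W)
(4,1): L (sole option (3,1)(W) is W)
(4,6): L (options (3,6)(W), (4,4)(W), (4,2)(W) are all W)
(4,7): L (options (3,7)(W), (4,5)(W), (4,3)(W) are all W)
(5,2): L (options (4,2)(W), (5,0)(W) are all W)
(5,3): L (options (4,3)(W), (5,1)(W) are all W)
Every other cell has at least one move into one of the L cells above, so it is W.
L cells per row: a=0: 4, a=1: 2, a=2: 4, a=3: 2, a=4: 4, a=5: 2; total 18.

18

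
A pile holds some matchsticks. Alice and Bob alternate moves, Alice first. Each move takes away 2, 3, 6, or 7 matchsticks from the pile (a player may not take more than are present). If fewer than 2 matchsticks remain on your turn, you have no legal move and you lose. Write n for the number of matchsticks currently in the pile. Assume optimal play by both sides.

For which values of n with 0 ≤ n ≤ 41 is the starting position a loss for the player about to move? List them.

0, 1, 5, 9, 10, 14, 18, 19, 23, 27, 28, 32, 36, 37, 41

Use the standard recursion: the mover loses at a terminal position; elsewhere, the mover wins exactly when some move hands the opponent an L position.
n=0: no move → L
n=1: no move → L
n=2: reaches L-position 0 → W
n=3: reaches L-position 1 → W
n=4: reaches L-position 1 → W
n=5: only reaches 3(W), 2(W), all W → L
n=6: reaches L-position 0 → W
n=7: reaches L-position 5 → W
n=8: reaches L-position 5 → W
n=9: only reaches 7(W), 6(W), 3(W), 2(W), all W → L
n=10: only reaches 8(W), 7(W), 4(W), 3(W), all W → L
n=11: reaches L-position 9 → W
n=12: reaches L-position 10 → W
n=13: reaches L-position 10 → W
n=14: only reaches 12(W), 11(W), 8(W), 7(W), all W → L
n=15: reaches L-position 9 → W
n=16: reaches L-position 14 → W
n=17: reaches L-position 14 → W
n=18: only reaches 16(W), 15(W), 12(W), 11(W), all W → L
n=19: only reaches 17(W), 16(W), 13(W), 12(W), all W → L
n=20: reaches L-position 18 → W
n=21: reaches L-position 19 → W
n=22: reaches L-position 19 → W
n=23: only reaches 21(W), 20(W), 17(W), 16(W), all W → L
n=24: reaches L-position 18 → W
n=25: reaches L-position 23 → W
n=26: reaches L-position 23 → W
n=27: only reaches 25(W), 24(W), 21(W), 20(W), all W → L
n=28: only reaches 26(W), 25(W), 22(W), 21(W), all W → L
n=29: reaches L-position 27 → W
n=30: reaches L-position 28 → W
n=31: reaches L-position 28 → W
n=32: only reaches 30(W), 29(W), 26(W), 25(W), all W → L
n=33: reaches L-position 27 → W
n=34: reaches L-position 32 → W
n=35: reaches L-position 32 → W
n=36: only reaches 34(W), 33(W), 30(W), 29(W), all W → L
n=37: only reaches 35(W), 34(W), 31(W), 30(W), all W → L
n=38: reaches L-position 36 → W
n=39: reaches L-position 37 → W
n=40: reaches L-position 37 → W
n=41: only reaches 39(W), 38(W), 35(W), 34(W), all W → L
The losing starting values of n are exactly the entries labelled L in this table (15 of them).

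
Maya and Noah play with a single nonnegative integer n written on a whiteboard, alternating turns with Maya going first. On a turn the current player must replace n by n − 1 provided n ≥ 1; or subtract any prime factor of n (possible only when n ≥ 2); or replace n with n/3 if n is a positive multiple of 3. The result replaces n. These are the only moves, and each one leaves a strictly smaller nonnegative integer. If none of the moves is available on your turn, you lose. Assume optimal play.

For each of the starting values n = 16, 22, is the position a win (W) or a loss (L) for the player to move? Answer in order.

Classify positions by backward induction: terminal positions (no move available) are L. From any other position, the mover wins iff some move reaches an L.
n=0: no move → L
n=1: reaches L-position 0 → W
n=2: reaches L-position 0 → W
n=3: reaches L-position 0 → W
n=4: only reaches 2(W), 3(W), all W → L
n=5: reaches L-position 0 → W
n=6: reaches L-position 4 → W
n=7: reaches L-position 0 → W
n=8: only reaches 6(W), 7(W), all W → L
n=9: reaches L-position 8 → W
n=10: reaches L-position 8 → W
n=11: reaches L-position 0 → W
n=12: reaches L-position 4 → W
n=13: reaches L-position 0 → W
n=14: only reaches 7(W), 12(W), 13(W), all W → L
n=15: reaches L-position 14 → W
n=16: reaches L-position 14 → W
n=17: reaches L-position 0 → W
n=18: only reaches 6(W), 15(W), 16(W), 17(W), all W → L
n=19: reaches L-position 0 → W
n=20: reaches L-position 18 → W
n=21: reaches L-position 14 → W
n=22: only reaches 11(W), 20(W), 21(W), all W → L

16: W, 22: L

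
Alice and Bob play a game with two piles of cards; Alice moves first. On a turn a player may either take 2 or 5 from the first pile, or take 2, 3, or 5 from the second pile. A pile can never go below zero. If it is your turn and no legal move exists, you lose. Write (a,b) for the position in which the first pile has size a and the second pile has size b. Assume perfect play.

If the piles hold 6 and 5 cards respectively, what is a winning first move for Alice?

Move to (6,3).

Use the standard recursion: the mover loses at a terminal position; elsewhere, the mover wins exactly when some move hands the opponent an L position.
No move ever increases a pile, so every position that can arise here has a ≤ 6 and b ≤ 5; it is enough to label the cells with 0 ≤ a ≤ 6 and 0 ≤ b ≤ 5.
Every move lowers a or b (never raises either), so fill the grid row by row in increasing a, and left to right within a row: each cell's successors are then already labelled.
      b=0  b=1  b=2  b=3  b=4  b=5
a=0:    L    L    W    W    W    W
a=1:    L    L    W    W    W    W
a=2:    W    W    L    L    W    W
a=3:    W    W    L    L    W    W
a=4:    L    L    W    W    W    W
a=5:    W    W    W    W    L    L
a=6:    W    W    L    L    W    W
Cells with no legal move (terminal, hence L): (0,0), (0,1), (1,0), (1,1).
The remaining L cells, each justified by listing all of its moves:
(2,2): moves to (0,2)(W), (2,0)(W); every one is W ⇒ L
(2,3): moves to (0,3)(W), (2,1)(W), (2,0)(W); every one is W ⇒ L
(3,2): moves to (1,2)(W), (3,0)(W); every one is W ⇒ L
(3,3): moves to (1,3)(W), (3,1)(W), (3,0)(W); every one is W ⇒ L
(4,0): the only move is to (2,0)(W), a W ⇒ L
(4,1): the only move is to (2,1)(W), a W ⇒ L
(5,4): moves to (3,4)(W), (0,4)(W), (5,2)(W), (5,1)(W); every one is W ⇒ L
(5,5): moves to (3,5)(W), (0,5)(W), (5,3)(W), (5,2)(W), (5,0)(W); every one is W ⇒ L
(6,2): moves to (4,2)(W), (1,2)(W), (6,0)(W); every one is W ⇒ L
(6,3): moves to (4,3)(W), (1,3)(W), (6,1)(W), (6,0)(W); every one is W ⇒ L
Every other cell has at least one move into one of the L cells above, so it is W.
From (6,5), the L positions reachable in one move are: (6,3), (6,2). Any move reaching one of these is winning.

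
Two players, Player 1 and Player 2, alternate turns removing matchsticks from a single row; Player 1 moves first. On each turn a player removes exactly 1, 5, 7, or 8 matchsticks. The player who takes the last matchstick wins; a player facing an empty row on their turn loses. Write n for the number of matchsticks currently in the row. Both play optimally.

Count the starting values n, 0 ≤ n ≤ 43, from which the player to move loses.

Build the W/L table. Terminal = L. A non-terminal position is W if it has a move to some L; otherwise it is L.
n=0: no move → L
n=1: can move to 0, which is L ⇒ W
n=2: the only move is to 1(W), a W ⇒ L
n=3: can move to 2, which is L ⇒ W
n=4: the only move is to 3(W), a W ⇒ L
n=5: can move to 4, which is L ⇒ W
n=6: moves to 5(W), 1(W); every one is W ⇒ L
n=7: can move to 6, which is L ⇒ W
n=8: can move to 0, which is L ⇒ W
n=9: can move to 4, which is L ⇒ W
n=10: can move to 2, which is L ⇒ W
n=11: can move to 6, which is L ⇒ W
n=12: can move to 4, which is L ⇒ W
n=13: can move to 6, which is L ⇒ W
n=14: can move to 6, which is L ⇒ W
n=15: moves to 14(W), 10(W), 8(W), 7(W); every one is W ⇒ L
n=16: can move to 15, which is L ⇒ W
n=17: moves to 16(W), 12(W), 10(W), 9(W); every one is W ⇒ L
n=18: can move to 17, which is L ⇒ W
n=19: moves to 18(W), 14(W), 12(W), 11(W); every one is W ⇒ L
n=20: can move to 19, which is L ⇒ W
n=21: moves to 20(W), 16(W), 14(W), 13(W); every one is W ⇒ L
n=22: can move to 21, which is L ⇒ W
n=23: can move to 15, which is L ⇒ W
n=24: can move to 19, which is L ⇒ W
n=25: can move to 17, which is L ⇒ W
n=26: can move to 21, which is L ⇒ W
n=27: can move to 19, which is L ⇒ W
n=28: can move to 21, which is L ⇒ W
n=29: can move to 21, which is L ⇒ W
n=30: moves to 29(W), 25(W), 23(W), 22(W); every one is W ⇒ L
n=31: can move to 30, which is L ⇒ W
n=32: moves to 31(W), 27(W), 25(W), 24(W); every one is W ⇒ L
n=33: can move to 32, which is L ⇒ W
n=34: moves to 33(W), 29(W), 27(W), 26(W); every one is W ⇒ L
n=35: can move to 34, which is L ⇒ W
n=36: moves to 35(W), 31(W), 29(W), 28(W); every one is W ⇒ L
n=37: can move to 36, which is L ⇒ W
n=38: can move to 30, which is L ⇒ W
n=39: can move to 34, which is L ⇒ W
n=40: can move to 32, which is L ⇒ W
n=41: can move to 36, which is L ⇒ W
n=42: can move to 34, which is L ⇒ W
n=43: can move to 36, which is L ⇒ W
L entries with 0 ≤ n ≤ 43: n = 0, 2, 4, 6, 15, 17, 19, 21, 30, 32, 34, 36; that makes 12.

12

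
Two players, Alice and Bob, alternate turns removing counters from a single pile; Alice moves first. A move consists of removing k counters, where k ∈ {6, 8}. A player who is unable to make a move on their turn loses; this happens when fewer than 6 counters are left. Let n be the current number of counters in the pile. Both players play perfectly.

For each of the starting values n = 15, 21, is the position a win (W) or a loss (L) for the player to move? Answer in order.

Work bottom-up. With no move the player to move loses. Otherwise the position is W if at least one move leads to an L position for the opponent, and L if every move leads to a W.
n=0: no move → L
n=1: no move → L
n=2: no move → L
n=3: no move → L
n=4: no move → L
n=5: no move → L
n=6: W (go to 0, an L position)
n=7: W (go to 1, an L position)
n=8: W (go to 2, an L position)
n=9: W (go to 3, an L position)
n=10: W (go to 4, an L position)
n=11: W (go to 5, an L position)
n=12: W (go to 4, an L position)
n=13: W (go to 5, an L position)
n=14: L (options 8(W), 6(W) are all W)
n=15: L (options 9(W), 7(W) are all W)
n=16: L (options 10(W), 8(W) are all W)
n=17: L (options 11(W), 9(W) are all W)
n=18: L (options 12(W), 10(W) are all W)
n=19: L (options 13(W), 11(W) are all W)
n=20: W (go to 14, an L position)
n=21: W (go to 15, an L position)

15: L, 21: W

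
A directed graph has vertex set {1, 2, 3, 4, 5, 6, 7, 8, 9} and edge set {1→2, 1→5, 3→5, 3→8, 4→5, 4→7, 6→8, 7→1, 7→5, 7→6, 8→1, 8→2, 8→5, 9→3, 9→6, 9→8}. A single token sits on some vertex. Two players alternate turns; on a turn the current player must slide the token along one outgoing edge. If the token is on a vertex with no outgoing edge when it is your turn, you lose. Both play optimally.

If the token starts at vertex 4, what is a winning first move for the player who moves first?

Use the standard recursion: the mover loses at a terminal position; elsewhere, the mover wins exactly when some move hands the opponent an L position.
Every edge goes from a vertex to one that appears earlier in the order 5, 2, 1, 8, 3, 6, 7, 4, 9, so processing vertices in that order labels each vertex after all of its successors.
5: no outgoing edge → L
2: no outgoing edge → L
1: W (go to 2, an L position)
8: W (go to 2, an L position)
3: W (go to 5, an L position)
6: L (sole option 8(W) is W)
7: W (go to 6, an L position)
4: W (go to 5, an L position)
9: W (go to 6, an L position)
From 4, the L positions reachable in one move are: 5.

Move to 5.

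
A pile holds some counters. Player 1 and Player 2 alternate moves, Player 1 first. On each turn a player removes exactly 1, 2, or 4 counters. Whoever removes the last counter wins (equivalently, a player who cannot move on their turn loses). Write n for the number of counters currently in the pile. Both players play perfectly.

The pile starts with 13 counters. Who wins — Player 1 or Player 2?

Player 1 wins.

Compute win/loss labels from the base case upward. A position with no move is L. Any other position is W if it can reach an L in one move, else L.
n=0: no move → L
n=1: can move to 0, which is L ⇒ W
n=2: can move to 0, which is L ⇒ W
n=3: moves to 2(W), 1(W); every one is W ⇒ L
n=4: can move to 3, which is L ⇒ W
n=5: can move to 3, which is L ⇒ W
n=6: moves to 5(W), 4(W), 2(W); every one is W ⇒ L
n=7: can move to 6, which is L ⇒ W
n=8: can move to 6, which is L ⇒ W
n=9: moves to 8(W), 7(W), 5(W); every one is W ⇒ L
n=10: can move to 9, which is L ⇒ W
n=11: can move to 9, which is L ⇒ W
n=12: moves to 11(W), 10(W), 8(W); every one is W ⇒ L
n=13: can move to 12, which is L ⇒ W
From 13 Player 1 can remove 1, leaving 12, reaching an L position.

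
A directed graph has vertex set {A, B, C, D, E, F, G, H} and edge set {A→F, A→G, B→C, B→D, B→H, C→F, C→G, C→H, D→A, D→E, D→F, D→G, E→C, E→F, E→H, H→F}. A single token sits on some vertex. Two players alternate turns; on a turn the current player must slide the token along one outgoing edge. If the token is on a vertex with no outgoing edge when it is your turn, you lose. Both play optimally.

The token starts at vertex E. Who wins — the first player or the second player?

Positions with no move are L. A position that does have a move is losing for the player to move precisely when every available move leads to a winning position for the opponent. Fill in the labels:
Every edge goes from a vertex to one that appears earlier in the order G, F, A, H, C, E, D, B, so processing vertices in that order labels each vertex after all of its successors.
G: no outgoing edge → L
F: no outgoing edge → L
A: →F(L), so W
H: →F(L), so W
C: →F(L), so W
E: →F(L), so W
D: →F(L), so W
B: →D(W), C(W), H(W) — all W, so L
The starting position E is W: the player to move should move to F, handing over an L position.

The first player wins.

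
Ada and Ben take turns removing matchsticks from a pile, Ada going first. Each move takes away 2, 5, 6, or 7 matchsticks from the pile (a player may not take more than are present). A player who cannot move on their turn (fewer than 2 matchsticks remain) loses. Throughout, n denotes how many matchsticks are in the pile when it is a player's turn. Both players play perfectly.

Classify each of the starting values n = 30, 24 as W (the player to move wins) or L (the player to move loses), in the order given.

Positions with no move are L. A position that does have a move is losing for the player to move precisely when every available move leads to a winning position for the opponent. Fill in the labels:
n=0: no move → L
n=1: no move → L
n=2: can move to 0, which is L ⇒ W
n=3: can move to 1, which is L ⇒ W
n=4: the only move is to 2(W), a W ⇒ L
n=5: can move to 0, which is L ⇒ W
n=6: can move to 4, which is L ⇒ W
n=7: can move to 1, which is L ⇒ W
n=8: can move to 1, which is L ⇒ W
n=9: can move to 4, which is L ⇒ W
n=10: can move to 4, which is L ⇒ W
n=11: can move to 4, which is L ⇒ W
n=12: moves to 10(W), 7(W), 6(W), 5(W); every one is W ⇒ L
n=13: moves to 11(W), 8(W), 7(W), 6(W); every one is W ⇒ L
n=14: can move to 12, which is L ⇒ W
n=15: can move to 13, which is L ⇒ W
n=16: moves to 14(W), 11(W), 10(W), 9(W); every one is W ⇒ L
n=17: can move to 12, which is L ⇒ W
n=18: can move to 16, which is L ⇒ W
n=19: can move to 13, which is L ⇒ W
n=20: can move to 13, which is L ⇒ W
n=21: can move to 16, which is L ⇒ W
n=22: can move to 16, which is L ⇒ W
n=23: can move to 16, which is L ⇒ W
n=24: moves to 22(W), 19(W), 18(W), 17(W); every one is W ⇒ L
n=25: moves to 23(W), 20(W), 19(W), 18(W); every one is W ⇒ L
n=26: can move to 24, which is L ⇒ W
n=27: can move to 25, which is L ⇒ W
n=28: moves to 26(W), 23(W), 22(W), 21(W); every one is W ⇒ L
n=29: can move to 24, which is L ⇒ W
n=30: can move to 28, which is L ⇒ W

30: W, 24: L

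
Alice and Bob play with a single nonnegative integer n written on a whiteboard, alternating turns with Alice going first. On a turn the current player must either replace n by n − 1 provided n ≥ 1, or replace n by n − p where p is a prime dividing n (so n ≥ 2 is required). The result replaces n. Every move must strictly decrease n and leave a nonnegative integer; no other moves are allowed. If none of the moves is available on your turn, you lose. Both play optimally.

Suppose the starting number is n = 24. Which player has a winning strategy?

Classify positions by backward induction: terminal positions (no move available) are L. From any other position, the mover wins iff some move reaches an L.
n=0: no move → L
n=1: reaches L-position 0 → W
n=2: reaches L-position 0 → W
n=3: reaches L-position 0 → W
n=4: only reaches 2(W), 3(W), all W → L
n=5: reaches L-position 0 → W
n=6: reaches L-position 4 → W
n=7: reaches L-position 0 → W
n=8: only reaches 6(W), 7(W), all W → L
n=9: reaches L-position 8 → W
n=10: reaches L-position 8 → W
n=11: reaches L-position 0 → W
n=12: only reaches 9(W), 10(W), 11(W), all W → L
n=13: reaches L-position 0 → W
n=14: reaches L-position 12 → W
n=15: reaches L-position 12 → W
n=16: only reaches 14(W), 15(W), all W → L
n=17: reaches L-position 0 → W
n=18: reaches L-position 16 → W
n=19: reaches L-position 0 → W
n=20: only reaches 15(W), 18(W), 19(W), all W → L
n=21: reaches L-position 20 → W
n=22: reaches L-position 20 → W
n=23: reaches L-position 0 → W
n=24: only reaches 21(W), 22(W), 23(W), all W → L
Every move from 24 reaches a W position, so the mover loses.

Bob wins.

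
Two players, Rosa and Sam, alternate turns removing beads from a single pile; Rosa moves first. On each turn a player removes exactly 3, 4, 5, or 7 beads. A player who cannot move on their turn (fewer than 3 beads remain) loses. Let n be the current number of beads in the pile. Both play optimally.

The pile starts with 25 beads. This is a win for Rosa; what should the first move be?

Positions with no move are L. A position that does have a move is losing for the player to move precisely when every available move leads to a winning position for the opponent. Fill in the labels:
n=0: no move → L
n=1: no move → L
n=2: no move → L
n=3: →0(L), so W
n=4: →1(L), so W
n=5: →2(L), so W
n=6: →2(L), so W
n=7: →2(L), so W
n=8: →1(L), so W
n=9: →2(L), so W
n=10: →7(W), 6(W), 5(W), 3(W) — all W, so L
n=11: →8(W), 7(W), 6(W), 4(W) — all W, so L
n=12: →9(W), 8(W), 7(W), 5(W) — all W, so L
n=13: →10(L), so W
n=14: →11(L), so W
n=15: →12(L), so W
n=16: →12(L), so W
n=17: →12(L), so W
n=18: →11(L), so W
n=19: →12(L), so W
n=20: →17(W), 16(W), 15(W), 13(W) — all W, so L
n=21: →18(W), 17(W), 16(W), 14(W) — all W, so L
n=22: →19(W), 18(W), 17(W), 15(W) — all W, so L
n=23: →20(L), so W
n=24: →21(L), so W
n=25: →22(L), so W
From 25, the L positions reachable in one move are: 22, 21, 20. Any move reaching one of these is winning.

Remove 3, leaving 22.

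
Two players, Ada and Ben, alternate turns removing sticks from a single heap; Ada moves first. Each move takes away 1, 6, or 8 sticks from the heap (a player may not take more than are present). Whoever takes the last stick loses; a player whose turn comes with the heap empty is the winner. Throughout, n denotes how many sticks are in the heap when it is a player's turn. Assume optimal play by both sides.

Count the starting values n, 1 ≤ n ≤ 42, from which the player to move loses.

18

Compute win/loss labels from the base case upward. A position with no move is W. Any other position is W if it can reach an L in one move, else L.
n=0: no move; the opponent has just taken the last stick and therefore loses → W
n=1: the only move is to 0(W), a W ⇒ L
n=2: can move to 1, which is L ⇒ W
n=3: the only move is to 2(W), a W ⇒ L
n=4: can move to 3, which is L ⇒ W
n=5: the only move is to 4(W), a W ⇒ L
n=6: can move to 5, which is L ⇒ W
n=7: can move to 1, which is L ⇒ W
n=8: moves to 7(W), 2(W), 0(W); every one is W ⇒ L
n=9: can move to 8, which is L ⇒ W
n=10: moves to 9(W), 4(W), 2(W); every one is W ⇒ L
n=11: can move to 10, which is L ⇒ W
n=12: moves to 11(W), 6(W), 4(W); every one is W ⇒ L
n=13: can move to 12, which is L ⇒ W
n=14: can move to 8, which is L ⇒ W
n=15: moves to 14(W), 9(W), 7(W); every one is W ⇒ L
n=16: can move to 15, which is L ⇒ W
n=17: moves to 16(W), 11(W), 9(W); every one is W ⇒ L
n=18: can move to 17, which is L ⇒ W
n=19: moves to 18(W), 13(W), 11(W); every one is W ⇒ L
n=20: can move to 19, which is L ⇒ W
n=21: can move to 15, which is L ⇒ W
n=22: moves to 21(W), 16(W), 14(W); every one is W ⇒ L
n=23: can move to 22, which is L ⇒ W
n=24: moves to 23(W), 18(W), 16(W); every one is W ⇒ L
n=25: can move to 24, which is L ⇒ W
n=26: moves to 25(W), 20(W), 18(W); every one is W ⇒ L
n=27: can move to 26, which is L ⇒ W
n=28: can move to 22, which is L ⇒ W
n=29: moves to 28(W), 23(W), 21(W); every one is W ⇒ L
n=30: can move to 29, which is L ⇒ W
n=31: moves to 30(W), 25(W), 23(W); every one is W ⇒ L
n=32: can move to 31, which is L ⇒ W
n=33: moves to 32(W), 27(W), 25(W); every one is W ⇒ L
n=34: can move to 33, which is L ⇒ W
n=35: can move to 29, which is L ⇒ W
n=36: moves to 35(W), 30(W), 28(W); every one is W ⇒ L
n=37: can move to 36, which is L ⇒ W
n=38: moves to 37(W), 32(W), 30(W); every one is W ⇒ L
n=39: can move to 38, which is L ⇒ W
n=40: moves to 39(W), 34(W), 32(W); every one is W ⇒ L
n=41: can move to 40, which is L ⇒ W
n=42: can move to 36, which is L ⇒ W
L entries with 1 ≤ n ≤ 42 (the range starts at n=1): n = 1, 3, 5, 8, 10, 12, 15, 17, 19, 22, 24, 26, 29, 31, 33, 36, 38, 40; that makes 18.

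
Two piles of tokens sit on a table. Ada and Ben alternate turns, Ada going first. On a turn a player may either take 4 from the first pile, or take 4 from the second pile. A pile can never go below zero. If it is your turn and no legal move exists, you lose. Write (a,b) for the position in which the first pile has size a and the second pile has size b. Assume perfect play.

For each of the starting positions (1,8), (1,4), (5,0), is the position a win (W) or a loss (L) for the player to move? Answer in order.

Use the standard recursion: the mover loses at a terminal position; elsewhere, the mover wins exactly when some move hands the opponent an L position.
No move ever increases a pile, so every position that can arise here has a ≤ 5 and b ≤ 8; it is enough to label the cells with 0 ≤ a ≤ 5 and 0 ≤ b ≤ 8.
Every move lowers a or b (never raises either), so fill the grid row by row in increasing a, and left to right within a row: each cell's successors are then already labelled.
      b=0  b=1  b=2  b=3  b=4  b=5  b=6  b=7  b=8
a=0:    L    L    L    L    W    W    W    W    L
a=1:    L    L    L    L    W    W    W    W    L
a=2:    L    L    L    L    W    W    W    W    L
a=3:    L    L    L    L    W    W    W    W    L
a=4:    W    W    W    W    L    L    L    L    W
a=5:    W    W    W    W    L    L    L    L    W
Cells with no legal move (terminal, hence L): (0,0), (0,1), (0,2), (0,3), (1,0), (1,1), (1,2), (1,3), (2,0), (2,1), (2,2), (2,3), (3,0), (3,1), (3,2), (3,3).
The remaining L cells, each justified by listing all of its moves:
(0,8): only reaches (0,4)(W), which is W → L
(1,8): only reaches (1,4)(W), which is W → L
(2,8): only reaches (2,4)(W), which is W → L
(3,8): only reaches (3,4)(W), which is W → L
(4,4): only reaches (0,4)(W), (4,0)(W), all W → L
(4,5): only reaches (0,5)(W), (4,1)(W), all W → L
(4,6): only reaches (0,6)(W), (4,2)(W), all W → L
(4,7): only reaches (0,7)(W), (4,3)(W), all W → L
(5,4): only reaches (1,4)(W), (5,0)(W), all W → L
(5,5): only reaches (1,5)(W), (5,1)(W), all W → L
(5,6): only reaches (1,6)(W), (5,2)(W), all W → L
(5,7): only reaches (1,7)(W), (5,3)(W), all W → L
Every other cell has at least one move into one of the L cells above, so it is W.
(1,8): one of the L cells justified above, so L
(1,4): the move to (1,0) reaches an L cell, so W
(5,0): the move to (1,0) reaches an L cell, so W

(1,8): L, (1,4): W, (5,0): W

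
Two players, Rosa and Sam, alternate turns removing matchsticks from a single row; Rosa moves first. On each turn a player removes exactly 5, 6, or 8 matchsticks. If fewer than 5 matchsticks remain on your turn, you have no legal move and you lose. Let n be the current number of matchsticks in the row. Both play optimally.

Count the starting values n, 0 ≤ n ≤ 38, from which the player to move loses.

15

Build the W/L table. Terminal = L. A non-terminal position is W if it has a move to some L; otherwise it is L.
n=0: no move → L
n=1: no move → L
n=2: no move → L
n=3: no move → L
n=4: no move → L
n=5: W (go to 0, an L position)
n=6: W (go to 1, an L position)
n=7: W (go to 2, an L position)
n=8: W (go to 3, an L position)
n=9: W (go to 4, an L position)
n=10: W (go to 4, an L position)
n=11: W (go to 3, an L position)
n=12: W (go to 4, an L position)
n=13: L (options 8(W), 7(W), 5(W) are all W)
n=14: L (options 9(W), 8(W), 6(W) are all W)
n=15: L (options 10(W), 9(W), 7(W) are all W)
n=16: L (options 11(W), 10(W), 8(W) are all W)
n=17: L (options 12(W), 11(W), 9(W) are all W)
n=18: W (go to 13, an L position)
n=19: W (go to 14, an L position)
n=20: W (go to 15, an L position)
n=21: W (go to 16, an L position)
n=22: W (go to 17, an L position)
n=23: W (go to 17, an L position)
n=24: W (go to 16, an L position)
n=25: W (go to 17, an L position)
n=26: L (options 21(W), 20(W), 18(W) are all W)
n=27: L (options 22(W), 21(W), 19(W) are all W)
n=28: L (options 23(W), 22(W), 20(W) are all W)
n=29: L (options 24(W), 23(W), 21(W) are all W)
n=30: L (options 25(W), 24(W), 22(W) are all W)
n=31: W (go to 26, an L position)
n=32: W (go to 27, an L position)
n=33: W (go to 28, an L position)
n=34: W (go to 29, an L position)
n=35: W (go to 30, an L position)
n=36: W (go to 30, an L position)
n=37: W (go to 29, an L position)
n=38: W (go to 30, an L position)
L entries with 0 ≤ n ≤ 38: n = 0, 1, 2, 3, 4, 13, 14, 15, 16, 17, 26, 27, 28, 29, 30; that makes 15.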